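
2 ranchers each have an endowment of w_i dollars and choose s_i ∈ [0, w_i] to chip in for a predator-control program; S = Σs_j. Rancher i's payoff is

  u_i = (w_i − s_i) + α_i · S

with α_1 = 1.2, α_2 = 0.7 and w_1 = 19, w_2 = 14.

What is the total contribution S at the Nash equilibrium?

19

∂u_i/∂s_i = α_i − 1, so rancher i contributes w_i if α_i > 1, else 0.
α_i > 1 for i ∈ {1}; NE contributions (19, 0), S = 19.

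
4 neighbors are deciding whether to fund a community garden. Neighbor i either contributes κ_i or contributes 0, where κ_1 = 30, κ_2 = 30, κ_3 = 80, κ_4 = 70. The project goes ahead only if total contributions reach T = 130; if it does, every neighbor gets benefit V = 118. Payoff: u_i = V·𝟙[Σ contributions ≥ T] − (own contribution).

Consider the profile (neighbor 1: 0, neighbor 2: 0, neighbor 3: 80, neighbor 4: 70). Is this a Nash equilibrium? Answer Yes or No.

Yes

Total = 150 ≥ 130: provided.
Neighbor 1 (pledges 0, payoff 118): pledging 30 → total 180, payoff 88. No gain.
Neighbor 2 (pledges 0, payoff 118): pledging 30 → total 180, payoff 88. No gain.
Neighbor 3 (pledges 80, payoff 38): dropping to 0 → total 70, payoff 0. No gain.
Neighbor 4 (pledges 70, payoff 48): dropping to 0 → total 80, payoff 0. No gain.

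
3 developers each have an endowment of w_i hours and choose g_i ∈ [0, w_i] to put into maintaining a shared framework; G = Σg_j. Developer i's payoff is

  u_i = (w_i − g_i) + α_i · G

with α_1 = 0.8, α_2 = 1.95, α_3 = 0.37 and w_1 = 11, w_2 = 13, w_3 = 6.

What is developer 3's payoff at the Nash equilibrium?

10.81

∂u_i/∂g_i = α_i − 1, so developer i contributes w_i if α_i > 1, else 0.
α_i > 1 for i ∈ {2}; NE contributions (0, 13, 0), G = 13.
u_3 = (6 − 0) + 0.37·13 = 10.81.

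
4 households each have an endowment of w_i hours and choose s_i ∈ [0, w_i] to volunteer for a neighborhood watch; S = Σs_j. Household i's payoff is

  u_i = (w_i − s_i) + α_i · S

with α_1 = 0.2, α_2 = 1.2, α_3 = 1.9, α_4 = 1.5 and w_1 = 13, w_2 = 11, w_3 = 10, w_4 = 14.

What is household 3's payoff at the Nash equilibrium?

66.5

∂u_i/∂s_i = α_i − 1, so household i contributes w_i if α_i > 1, else 0.
α_i > 1 for i ∈ {2, 3, 4}; NE contributions (0, 11, 10, 14), S = 35.
u_3 = (10 − 10) + 1.9·35 = 66.5.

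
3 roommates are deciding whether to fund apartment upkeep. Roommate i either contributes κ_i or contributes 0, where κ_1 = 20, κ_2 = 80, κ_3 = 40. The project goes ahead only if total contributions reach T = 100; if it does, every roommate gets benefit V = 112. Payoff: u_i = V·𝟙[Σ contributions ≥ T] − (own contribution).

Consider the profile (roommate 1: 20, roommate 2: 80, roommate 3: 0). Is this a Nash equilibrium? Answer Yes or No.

Yes

Total = 100 ≥ 100: provided.
Roommate 1 (pledges 20, payoff 92): dropping to 0 → total 80, payoff 0. No gain.
Roommate 2 (pledges 80, payoff 32): dropping to 0 → total 20, payoff 0. No gain.
Roommate 3 (pledges 0, payoff 112): pledging 40 → total 140, payoff 72. No gain.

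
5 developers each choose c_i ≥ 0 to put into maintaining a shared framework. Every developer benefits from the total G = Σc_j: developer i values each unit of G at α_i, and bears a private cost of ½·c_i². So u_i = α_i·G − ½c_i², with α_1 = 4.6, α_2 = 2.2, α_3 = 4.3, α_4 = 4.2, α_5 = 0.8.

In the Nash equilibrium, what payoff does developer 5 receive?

Developer i's FOC: ∂u_i/∂c_i = α_i − c_i = 0, so c_i* = α_i.
NE contributions = (4.6, 2.2, 4.3, 4.2, 0.8); G = 16.1.
u_5 = α_5·G − ½·(c_5)² = 0.8·16.1 − ½·0.8² = 12.56.

12.56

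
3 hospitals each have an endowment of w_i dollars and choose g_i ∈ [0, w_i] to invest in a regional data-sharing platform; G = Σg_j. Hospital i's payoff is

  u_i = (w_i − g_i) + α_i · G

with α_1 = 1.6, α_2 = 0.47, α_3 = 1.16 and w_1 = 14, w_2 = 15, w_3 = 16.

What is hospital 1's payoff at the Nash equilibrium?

∂u_i/∂g_i = α_i − 1, so hospital i contributes w_i if α_i > 1, else 0.
α_i > 1 for i ∈ {1, 3}; NE contributions (14, 0, 16), G = 30.
u_1 = (14 − 14) + 1.6·30 = 48.

48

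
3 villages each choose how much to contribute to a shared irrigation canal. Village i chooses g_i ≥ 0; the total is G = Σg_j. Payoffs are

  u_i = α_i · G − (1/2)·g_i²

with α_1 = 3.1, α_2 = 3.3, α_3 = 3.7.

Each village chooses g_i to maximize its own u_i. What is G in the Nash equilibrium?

10.1

Village i's FOC: ∂u_i/∂g_i = α_i − g_i = 0, so g_i* = α_i.
NE contributions = (3.1, 3.3, 3.7); G = 10.1.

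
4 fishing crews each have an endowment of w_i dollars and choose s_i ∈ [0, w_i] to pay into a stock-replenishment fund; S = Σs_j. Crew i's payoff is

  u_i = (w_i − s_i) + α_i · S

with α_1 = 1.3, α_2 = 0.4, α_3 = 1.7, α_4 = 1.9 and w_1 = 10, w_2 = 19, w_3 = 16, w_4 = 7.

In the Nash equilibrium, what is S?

∂u_i/∂s_i = α_i − 1, so crew i contributes w_i if α_i > 1, else 0.
α_i > 1 for i ∈ {1, 3, 4}; NE contributions (10, 0, 16, 7), S = 33.

33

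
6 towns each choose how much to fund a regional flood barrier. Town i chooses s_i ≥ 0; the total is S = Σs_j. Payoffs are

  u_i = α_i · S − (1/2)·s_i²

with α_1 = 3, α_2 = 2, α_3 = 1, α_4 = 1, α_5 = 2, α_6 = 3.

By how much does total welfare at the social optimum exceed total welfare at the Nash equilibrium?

302

Town i's FOC: ∂u_i/∂s_i = α_i − s_i = 0, so s_i* = α_i.
NE contributions = (3, 2, 1, 1, 2, 3); S = 12.
W^NE = (Σα)·S − ½Σα_i² = 12² − ½·28 = 130.
Planner sets s_i = Σα_j = 12 for every i, so S^SO = 6·12 = 72.
W^SO = (Σα)·S^SO − ½·6·(Σα)² = (6/2)·12² = 432.
Deadweight loss = W^SO − W^NE = 302.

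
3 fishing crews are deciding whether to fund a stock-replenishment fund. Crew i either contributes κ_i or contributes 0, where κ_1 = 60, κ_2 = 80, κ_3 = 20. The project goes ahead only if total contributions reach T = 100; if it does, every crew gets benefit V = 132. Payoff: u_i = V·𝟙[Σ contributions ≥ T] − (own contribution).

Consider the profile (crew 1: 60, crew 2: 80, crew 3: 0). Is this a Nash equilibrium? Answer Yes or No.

Yes

Total = 140 ≥ 100: provided.
Crew 1 (pledges 60, payoff 72): dropping to 0 → total 80, payoff 0. No gain.
Crew 2 (pledges 80, payoff 52): dropping to 0 → total 60, payoff 0. No gain.
Crew 3 (pledges 0, payoff 132): pledging 20 → total 160, payoff 112. No gain.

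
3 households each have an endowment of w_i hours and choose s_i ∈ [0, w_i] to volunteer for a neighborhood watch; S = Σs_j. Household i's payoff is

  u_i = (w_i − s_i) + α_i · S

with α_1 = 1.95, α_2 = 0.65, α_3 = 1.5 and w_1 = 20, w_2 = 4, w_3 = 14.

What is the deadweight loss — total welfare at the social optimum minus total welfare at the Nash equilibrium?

∂u_i/∂s_i = α_i − 1, so household i contributes w_i if α_i > 1, else 0.
α_i > 1 for i ∈ {1, 3}; NE contributions (20, 0, 14), S = 34.
W^NE = Σw_i − S^NE + (Σα_i)·S^NE = 38 + 3.1·34 = 143.4.
Planner: ∂(Σu_j)/∂s_i = Σα_j − 1 = 3.1 > 0, so everyone contributes w_i; S^SO = 38, W^SO = 38 + 3.1·38 = 155.8.
Deadweight loss = 12.4.

12.4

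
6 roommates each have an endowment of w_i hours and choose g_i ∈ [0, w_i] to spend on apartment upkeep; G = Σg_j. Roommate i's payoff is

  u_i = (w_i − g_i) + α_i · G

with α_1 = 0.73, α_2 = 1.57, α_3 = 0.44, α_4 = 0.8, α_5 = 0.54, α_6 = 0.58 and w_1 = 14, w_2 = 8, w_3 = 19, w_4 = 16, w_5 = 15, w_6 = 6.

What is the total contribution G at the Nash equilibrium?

∂u_i/∂g_i = α_i − 1, so roommate i contributes w_i if α_i > 1, else 0.
α_i > 1 for i ∈ {2}; NE contributions (0, 8, 0, 0, 0, 0), G = 8.

8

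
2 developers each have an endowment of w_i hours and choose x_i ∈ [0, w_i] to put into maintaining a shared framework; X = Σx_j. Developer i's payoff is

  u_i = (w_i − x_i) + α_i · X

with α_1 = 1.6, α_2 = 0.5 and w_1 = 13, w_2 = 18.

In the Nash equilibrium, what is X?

13

∂u_i/∂x_i = α_i − 1, so developer i contributes w_i if α_i > 1, else 0.
α_i > 1 for i ∈ {1}; NE contributions (13, 0), X = 13.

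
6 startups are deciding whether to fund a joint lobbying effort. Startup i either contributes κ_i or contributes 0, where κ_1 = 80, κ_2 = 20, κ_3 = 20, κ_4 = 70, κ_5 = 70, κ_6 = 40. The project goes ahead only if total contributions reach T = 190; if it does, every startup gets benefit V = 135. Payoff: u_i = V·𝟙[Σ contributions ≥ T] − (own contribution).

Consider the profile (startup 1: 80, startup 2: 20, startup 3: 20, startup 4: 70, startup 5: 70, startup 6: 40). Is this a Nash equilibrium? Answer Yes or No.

Total = 300 ≥ 190: provided.
Startup 1 (pledges 80, payoff 55): dropping to 0 → total 220, payoff 135. Profitable deviation.

No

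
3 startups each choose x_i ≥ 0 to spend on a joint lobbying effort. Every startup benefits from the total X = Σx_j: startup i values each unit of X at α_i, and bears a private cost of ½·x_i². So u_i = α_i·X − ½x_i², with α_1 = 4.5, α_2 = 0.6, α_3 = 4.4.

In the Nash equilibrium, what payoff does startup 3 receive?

32.12

Startup i's FOC: ∂u_i/∂x_i = α_i − x_i = 0, so x_i* = α_i.
NE contributions = (4.5, 0.6, 4.4); X = 9.5.
u_3 = α_3·X − ½·(x_3)² = 4.4·9.5 − ½·4.4² = 32.12.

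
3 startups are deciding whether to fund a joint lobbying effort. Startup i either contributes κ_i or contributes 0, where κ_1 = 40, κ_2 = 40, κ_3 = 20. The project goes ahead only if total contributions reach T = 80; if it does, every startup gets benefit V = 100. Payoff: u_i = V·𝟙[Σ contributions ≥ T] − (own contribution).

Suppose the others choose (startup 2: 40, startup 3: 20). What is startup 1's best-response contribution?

Others' total = 60. Contributing 40 brings total to 100 ≥ 80: gain V − κ_1 = 60.
Best response: 40.

40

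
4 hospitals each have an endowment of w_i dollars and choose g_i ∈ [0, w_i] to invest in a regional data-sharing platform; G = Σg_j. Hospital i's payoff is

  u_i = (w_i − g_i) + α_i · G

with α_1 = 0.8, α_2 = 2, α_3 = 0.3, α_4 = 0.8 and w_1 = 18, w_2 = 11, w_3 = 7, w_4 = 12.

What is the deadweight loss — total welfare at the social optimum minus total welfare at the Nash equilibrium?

107.3

∂u_i/∂g_i = α_i − 1, so hospital i contributes w_i if α_i > 1, else 0.
α_i > 1 for i ∈ {2}; NE contributions (0, 11, 0, 0), G = 11.
W^NE = Σw_i − G^NE + (Σα_i)·G^NE = 48 + 2.9·11 = 79.9.
Planner: ∂(Σu_j)/∂g_i = Σα_j − 1 = 2.9 > 0, so everyone contributes w_i; G^SO = 48, W^SO = 48 + 2.9·48 = 187.2.
Deadweight loss = 107.3.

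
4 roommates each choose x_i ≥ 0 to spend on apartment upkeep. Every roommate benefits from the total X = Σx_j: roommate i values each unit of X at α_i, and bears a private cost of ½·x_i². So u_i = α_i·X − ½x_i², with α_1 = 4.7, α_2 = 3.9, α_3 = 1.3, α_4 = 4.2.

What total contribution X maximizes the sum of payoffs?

Planner FOC: ∂(Σu_j)/∂x_i = (Σα_j) − x_i = 0, so x_i^SO = Σα_j = 14.1 for every i; X^SO = 56.4.

56.4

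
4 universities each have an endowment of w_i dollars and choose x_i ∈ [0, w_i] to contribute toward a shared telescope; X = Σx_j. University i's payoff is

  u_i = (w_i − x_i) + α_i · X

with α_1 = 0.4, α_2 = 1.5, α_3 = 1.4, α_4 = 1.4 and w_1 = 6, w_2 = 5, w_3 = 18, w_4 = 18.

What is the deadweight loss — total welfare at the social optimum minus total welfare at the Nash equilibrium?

∂u_i/∂x_i = α_i − 1, so university i contributes w_i if α_i > 1, else 0.
α_i > 1 for i ∈ {2, 3, 4}; NE contributions (0, 5, 18, 18), X = 41.
W^NE = Σw_i − X^NE + (Σα_i)·X^NE = 47 + 3.7·41 = 198.7.
Planner: ∂(Σu_j)/∂x_i = Σα_j − 1 = 3.7 > 0, so everyone contributes w_i; X^SO = 47, W^SO = 47 + 3.7·47 = 220.9.
Deadweight loss = 22.2.

22.2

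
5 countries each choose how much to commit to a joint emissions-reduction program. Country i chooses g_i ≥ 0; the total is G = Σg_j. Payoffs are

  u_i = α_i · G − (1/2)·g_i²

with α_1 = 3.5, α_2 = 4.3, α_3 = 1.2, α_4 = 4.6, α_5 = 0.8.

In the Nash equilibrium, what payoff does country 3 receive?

16.56

Country i's FOC: ∂u_i/∂g_i = α_i − g_i = 0, so g_i* = α_i.
NE contributions = (3.5, 4.3, 1.2, 4.6, 0.8); G = 14.4.
u_3 = α_3·G − ½·(g_3)² = 1.2·14.4 − ½·1.2² = 16.56.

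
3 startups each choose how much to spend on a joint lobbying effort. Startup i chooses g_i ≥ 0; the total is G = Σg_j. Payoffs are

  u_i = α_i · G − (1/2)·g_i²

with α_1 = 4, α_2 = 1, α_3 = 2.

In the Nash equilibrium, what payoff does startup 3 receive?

12

Startup i's FOC: ∂u_i/∂g_i = α_i − g_i = 0, so g_i* = α_i.
NE contributions = (4, 1, 2); G = 7.
u_3 = α_3·G − ½·(g_3)² = 2·7 − ½·2² = 12.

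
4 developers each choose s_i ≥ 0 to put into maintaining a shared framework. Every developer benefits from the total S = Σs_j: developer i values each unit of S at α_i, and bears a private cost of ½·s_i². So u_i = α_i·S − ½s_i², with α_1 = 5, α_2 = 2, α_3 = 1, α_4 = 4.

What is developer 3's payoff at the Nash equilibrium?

Developer i's FOC: ∂u_i/∂s_i = α_i − s_i = 0, so s_i* = α_i.
NE contributions = (5, 2, 1, 4); S = 12.
u_3 = α_3·S − ½·(s_3)² = 1·12 − ½·1² = 11.5.

11.5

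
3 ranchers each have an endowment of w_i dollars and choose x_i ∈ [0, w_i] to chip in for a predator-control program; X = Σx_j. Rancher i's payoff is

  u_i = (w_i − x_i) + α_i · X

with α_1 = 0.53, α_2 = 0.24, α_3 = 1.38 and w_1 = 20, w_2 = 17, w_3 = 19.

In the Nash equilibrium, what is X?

∂u_i/∂x_i = α_i − 1, so rancher i contributes w_i if α_i > 1, else 0.
α_i > 1 for i ∈ {3}; NE contributions (0, 0, 19), X = 19.

19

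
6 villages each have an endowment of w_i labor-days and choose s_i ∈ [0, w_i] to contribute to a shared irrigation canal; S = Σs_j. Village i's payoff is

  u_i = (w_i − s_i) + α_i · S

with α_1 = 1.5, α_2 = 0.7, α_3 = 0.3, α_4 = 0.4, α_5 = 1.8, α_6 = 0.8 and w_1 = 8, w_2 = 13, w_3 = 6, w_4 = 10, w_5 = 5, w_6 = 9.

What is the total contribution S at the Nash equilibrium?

13

∂u_i/∂s_i = α_i − 1, so village i contributes w_i if α_i > 1, else 0.
α_i > 1 for i ∈ {1, 5}; NE contributions (8, 0, 0, 0, 5, 0), S = 13.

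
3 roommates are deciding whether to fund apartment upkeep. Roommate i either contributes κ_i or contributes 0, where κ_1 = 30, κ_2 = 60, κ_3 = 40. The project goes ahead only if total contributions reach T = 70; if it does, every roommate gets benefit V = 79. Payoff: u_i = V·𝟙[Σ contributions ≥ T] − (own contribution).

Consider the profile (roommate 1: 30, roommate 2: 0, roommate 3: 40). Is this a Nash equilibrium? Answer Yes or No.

Total = 70 ≥ 70: provided.
Roommate 1 (pledges 30, payoff 49): dropping to 0 → total 40, payoff 0. No gain.
Roommate 2 (pledges 0, payoff 79): pledging 60 → total 130, payoff 19. No gain.
Roommate 3 (pledges 40, payoff 39): dropping to 0 → total 30, payoff 0. No gain.

Yes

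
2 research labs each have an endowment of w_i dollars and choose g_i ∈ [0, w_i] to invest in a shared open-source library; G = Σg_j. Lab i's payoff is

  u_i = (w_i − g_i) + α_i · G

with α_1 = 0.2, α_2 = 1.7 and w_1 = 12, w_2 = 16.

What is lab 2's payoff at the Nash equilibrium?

27.2

∂u_i/∂g_i = α_i − 1, so lab i contributes w_i if α_i > 1, else 0.
α_i > 1 for i ∈ {2}; NE contributions (0, 16), G = 16.
u_2 = (16 − 16) + 1.7·16 = 27.2.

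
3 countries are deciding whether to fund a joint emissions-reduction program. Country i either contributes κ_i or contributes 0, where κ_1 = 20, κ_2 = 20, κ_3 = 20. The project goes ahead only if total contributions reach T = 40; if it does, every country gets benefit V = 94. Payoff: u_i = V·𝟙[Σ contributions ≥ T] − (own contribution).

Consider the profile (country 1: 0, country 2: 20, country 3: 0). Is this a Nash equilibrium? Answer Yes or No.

No

Total = 20 < 40: not provided.
Country 1 (pledges 0, payoff 0): pledging 20 → total 40, payoff 74. Profitable deviation.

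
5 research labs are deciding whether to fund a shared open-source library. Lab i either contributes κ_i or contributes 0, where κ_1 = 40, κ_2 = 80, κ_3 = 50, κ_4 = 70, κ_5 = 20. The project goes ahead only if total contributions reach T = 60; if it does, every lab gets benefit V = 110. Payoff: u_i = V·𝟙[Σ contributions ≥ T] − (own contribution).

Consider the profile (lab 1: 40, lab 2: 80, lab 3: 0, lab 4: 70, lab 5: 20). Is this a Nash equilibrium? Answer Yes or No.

Total = 210 ≥ 60: provided.
Lab 1 (pledges 40, payoff 70): dropping to 0 → total 170, payoff 110. Profitable deviation.

No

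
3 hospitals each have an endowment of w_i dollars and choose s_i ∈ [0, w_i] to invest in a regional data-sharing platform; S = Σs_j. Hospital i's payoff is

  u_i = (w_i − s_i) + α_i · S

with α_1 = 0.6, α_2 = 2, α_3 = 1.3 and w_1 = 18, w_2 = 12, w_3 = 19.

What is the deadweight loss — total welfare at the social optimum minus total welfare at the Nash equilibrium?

∂u_i/∂s_i = α_i − 1, so hospital i contributes w_i if α_i > 1, else 0.
α_i > 1 for i ∈ {2, 3}; NE contributions (0, 12, 19), S = 31.
W^NE = Σw_i − S^NE + (Σα_i)·S^NE = 49 + 2.9·31 = 138.9.
Planner: ∂(Σu_j)/∂s_i = Σα_j − 1 = 2.9 > 0, so everyone contributes w_i; S^SO = 49, W^SO = 49 + 2.9·49 = 191.1.
Deadweight loss = 52.2.

52.2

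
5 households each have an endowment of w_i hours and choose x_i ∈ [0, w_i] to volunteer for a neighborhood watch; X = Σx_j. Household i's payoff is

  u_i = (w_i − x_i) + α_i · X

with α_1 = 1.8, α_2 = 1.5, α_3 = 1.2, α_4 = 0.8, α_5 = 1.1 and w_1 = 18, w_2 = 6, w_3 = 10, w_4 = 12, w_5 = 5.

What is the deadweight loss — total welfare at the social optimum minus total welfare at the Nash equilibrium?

∂u_i/∂x_i = α_i − 1, so household i contributes w_i if α_i > 1, else 0.
α_i > 1 for i ∈ {1, 2, 3, 5}; NE contributions (18, 6, 10, 0, 5), X = 39.
W^NE = Σw_i − X^NE + (Σα_i)·X^NE = 51 + 5.4·39 = 261.6.
Planner: ∂(Σu_j)/∂x_i = Σα_j − 1 = 5.4 > 0, so everyone contributes w_i; X^SO = 51, W^SO = 51 + 5.4·51 = 326.4.
Deadweight loss = 64.8.

64.8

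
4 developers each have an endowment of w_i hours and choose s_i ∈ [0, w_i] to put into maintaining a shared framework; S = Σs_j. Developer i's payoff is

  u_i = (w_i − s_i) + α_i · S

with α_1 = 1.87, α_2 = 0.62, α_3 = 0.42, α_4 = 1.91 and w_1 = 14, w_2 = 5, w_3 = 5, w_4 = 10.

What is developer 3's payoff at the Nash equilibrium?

15.08

∂u_i/∂s_i = α_i − 1, so developer i contributes w_i if α_i > 1, else 0.
α_i > 1 for i ∈ {1, 4}; NE contributions (14, 0, 0, 10), S = 24.
u_3 = (5 − 0) + 0.42·24 = 15.08.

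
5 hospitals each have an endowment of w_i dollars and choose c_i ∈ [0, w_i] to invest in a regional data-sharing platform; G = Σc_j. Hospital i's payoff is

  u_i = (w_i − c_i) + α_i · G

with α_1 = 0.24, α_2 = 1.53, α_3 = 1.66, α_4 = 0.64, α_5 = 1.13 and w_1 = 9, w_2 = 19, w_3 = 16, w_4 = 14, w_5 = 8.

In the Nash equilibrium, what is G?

∂u_i/∂c_i = α_i − 1, so hospital i contributes w_i if α_i > 1, else 0.
α_i > 1 for i ∈ {2, 3, 5}; NE contributions (0, 19, 16, 0, 8), G = 43.

43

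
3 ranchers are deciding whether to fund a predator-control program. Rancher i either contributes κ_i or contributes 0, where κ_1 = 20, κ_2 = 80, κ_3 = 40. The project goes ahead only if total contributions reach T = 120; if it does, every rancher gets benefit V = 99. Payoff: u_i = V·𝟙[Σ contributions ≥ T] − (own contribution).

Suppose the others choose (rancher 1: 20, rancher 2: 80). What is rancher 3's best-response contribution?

Others' total = 100. Contributing 40 brings total to 140 ≥ 120: gain V − κ_3 = 59.
Best response: 40.

40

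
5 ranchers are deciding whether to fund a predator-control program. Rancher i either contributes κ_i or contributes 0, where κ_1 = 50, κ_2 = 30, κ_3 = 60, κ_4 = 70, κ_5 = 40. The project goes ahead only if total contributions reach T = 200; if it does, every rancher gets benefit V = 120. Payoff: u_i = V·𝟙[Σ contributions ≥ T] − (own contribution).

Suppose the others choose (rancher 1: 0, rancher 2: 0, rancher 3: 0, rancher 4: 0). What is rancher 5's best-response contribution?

Others' total = 0. Even contributing 40 gives 40 < 200: no benefit either way.
Best response: 0.

0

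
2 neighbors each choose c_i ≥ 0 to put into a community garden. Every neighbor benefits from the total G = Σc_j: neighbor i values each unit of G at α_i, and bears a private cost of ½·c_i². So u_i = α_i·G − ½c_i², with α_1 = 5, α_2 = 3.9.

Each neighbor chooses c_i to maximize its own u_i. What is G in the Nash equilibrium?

8.9

Neighbor i's FOC: ∂u_i/∂c_i = α_i − c_i = 0, so c_i* = α_i.
NE contributions = (5, 3.9); G = 8.9.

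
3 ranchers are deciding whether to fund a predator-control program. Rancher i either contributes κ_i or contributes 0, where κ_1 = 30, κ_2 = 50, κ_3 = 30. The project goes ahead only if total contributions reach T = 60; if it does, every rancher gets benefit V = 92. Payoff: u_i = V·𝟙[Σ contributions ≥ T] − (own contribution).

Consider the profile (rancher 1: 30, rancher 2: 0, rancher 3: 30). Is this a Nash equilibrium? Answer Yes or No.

Total = 60 ≥ 60: provided.
Rancher 1 (pledges 30, payoff 62): dropping to 0 → total 30, payoff 0. No gain.
Rancher 2 (pledges 0, payoff 92): pledging 50 → total 110, payoff 42. No gain.
Rancher 3 (pledges 30, payoff 62): dropping to 0 → total 30, payoff 0. No gain.

Yes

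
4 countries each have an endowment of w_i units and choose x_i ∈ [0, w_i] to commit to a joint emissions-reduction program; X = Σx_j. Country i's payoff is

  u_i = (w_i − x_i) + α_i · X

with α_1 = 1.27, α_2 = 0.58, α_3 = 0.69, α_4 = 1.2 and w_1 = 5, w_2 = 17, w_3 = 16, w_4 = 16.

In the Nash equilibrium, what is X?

∂u_i/∂x_i = α_i − 1, so country i contributes w_i if α_i > 1, else 0.
α_i > 1 for i ∈ {1, 4}; NE contributions (5, 0, 0, 16), X = 21.

21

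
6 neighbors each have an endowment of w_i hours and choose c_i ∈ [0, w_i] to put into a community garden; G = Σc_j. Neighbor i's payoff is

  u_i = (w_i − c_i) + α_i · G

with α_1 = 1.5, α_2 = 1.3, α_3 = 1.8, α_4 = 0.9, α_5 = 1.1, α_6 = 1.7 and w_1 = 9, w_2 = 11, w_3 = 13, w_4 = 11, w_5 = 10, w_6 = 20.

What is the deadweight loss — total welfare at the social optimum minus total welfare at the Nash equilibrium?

80.3

∂u_i/∂c_i = α_i − 1, so neighbor i contributes w_i if α_i > 1, else 0.
α_i > 1 for i ∈ {1, 2, 3, 5, 6}; NE contributions (9, 11, 13, 0, 10, 20), G = 63.
W^NE = Σw_i − G^NE + (Σα_i)·G^NE = 74 + 7.3·63 = 533.9.
Planner: ∂(Σu_j)/∂c_i = Σα_j − 1 = 7.3 > 0, so everyone contributes w_i; G^SO = 74, W^SO = 74 + 7.3·74 = 614.2.
Deadweight loss = 80.3.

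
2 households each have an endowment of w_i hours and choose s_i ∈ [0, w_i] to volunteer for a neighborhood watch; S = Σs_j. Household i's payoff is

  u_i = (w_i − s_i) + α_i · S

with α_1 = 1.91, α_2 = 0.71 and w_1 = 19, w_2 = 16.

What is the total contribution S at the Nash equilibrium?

∂u_i/∂s_i = α_i − 1, so household i contributes w_i if α_i > 1, else 0.
α_i > 1 for i ∈ {1}; NE contributions (19, 0), S = 19.

19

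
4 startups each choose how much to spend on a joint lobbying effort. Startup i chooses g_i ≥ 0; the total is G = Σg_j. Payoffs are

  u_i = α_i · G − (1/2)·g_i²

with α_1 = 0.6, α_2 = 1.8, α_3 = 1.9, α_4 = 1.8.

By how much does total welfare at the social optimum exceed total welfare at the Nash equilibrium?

Startup i's FOC: ∂u_i/∂g_i = α_i − g_i = 0, so g_i* = α_i.
NE contributions = (0.6, 1.8, 1.9, 1.8); G = 6.1.
W^NE = (Σα)·G − ½Σα_i² = 6.1² − ½·10.45 = 31.985.
Planner sets g_i = Σα_j = 6.1 for every i, so G^SO = 4·6.1 = 24.4.
W^SO = (Σα)·G^SO − ½·4·(Σα)² = (4/2)·6.1² = 74.42.
Deadweight loss = W^SO − W^NE = 42.435.

42.435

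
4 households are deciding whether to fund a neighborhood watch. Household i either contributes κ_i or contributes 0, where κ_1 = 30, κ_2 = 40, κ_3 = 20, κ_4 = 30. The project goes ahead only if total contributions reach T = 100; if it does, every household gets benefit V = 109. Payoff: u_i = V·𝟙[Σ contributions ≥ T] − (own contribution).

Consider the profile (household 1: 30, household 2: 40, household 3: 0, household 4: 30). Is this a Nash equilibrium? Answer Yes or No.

Total = 100 ≥ 100: provided.
Household 1 (pledges 30, payoff 79): dropping to 0 → total 70, payoff 0. No gain.
Household 2 (pledges 40, payoff 69): dropping to 0 → total 60, payoff 0. No gain.
Household 3 (pledges 0, payoff 109): pledging 20 → total 120, payoff 89. No gain.
Household 4 (pledges 30, payoff 79): dropping to 0 → total 70, payoff 0. No gain.

Yes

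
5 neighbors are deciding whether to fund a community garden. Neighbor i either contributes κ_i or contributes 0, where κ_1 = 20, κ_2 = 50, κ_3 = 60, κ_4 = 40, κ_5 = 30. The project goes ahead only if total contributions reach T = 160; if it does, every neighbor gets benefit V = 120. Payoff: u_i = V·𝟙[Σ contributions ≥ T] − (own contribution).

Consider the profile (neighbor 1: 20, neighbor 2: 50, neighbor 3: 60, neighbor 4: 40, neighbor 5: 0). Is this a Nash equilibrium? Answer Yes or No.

Yes

Total = 170 ≥ 160: provided.
Neighbor 1 (pledges 20, payoff 100): dropping to 0 → total 150, payoff 0. No gain.
Neighbor 2 (pledges 50, payoff 70): dropping to 0 → total 120, payoff 0. No gain.
Neighbor 3 (pledges 60, payoff 60): dropping to 0 → total 110, payoff 0. No gain.
Neighbor 4 (pledges 40, payoff 80): dropping to 0 → total 130, payoff 0. No gain.
Neighbor 5 (pledges 0, payoff 120): pledging 30 → total 200, payoff 90. No gain.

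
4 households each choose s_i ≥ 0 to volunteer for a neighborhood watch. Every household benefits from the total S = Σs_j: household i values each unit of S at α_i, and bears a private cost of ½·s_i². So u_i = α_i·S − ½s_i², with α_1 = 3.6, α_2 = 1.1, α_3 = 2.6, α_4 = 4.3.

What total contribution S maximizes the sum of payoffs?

Planner FOC: ∂(Σu_j)/∂s_i = (Σα_j) − s_i = 0, so s_i^SO = Σα_j = 11.6 for every i; S^SO = 46.4.

46.4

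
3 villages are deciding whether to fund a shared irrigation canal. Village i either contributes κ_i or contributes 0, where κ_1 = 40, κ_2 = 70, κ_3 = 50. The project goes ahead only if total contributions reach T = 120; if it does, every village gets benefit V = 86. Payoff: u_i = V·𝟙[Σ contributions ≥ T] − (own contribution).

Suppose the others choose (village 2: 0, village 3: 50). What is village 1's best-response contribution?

0

Others' total = 50. Even contributing 40 gives 90 < 120: no benefit either way.
Best response: 0.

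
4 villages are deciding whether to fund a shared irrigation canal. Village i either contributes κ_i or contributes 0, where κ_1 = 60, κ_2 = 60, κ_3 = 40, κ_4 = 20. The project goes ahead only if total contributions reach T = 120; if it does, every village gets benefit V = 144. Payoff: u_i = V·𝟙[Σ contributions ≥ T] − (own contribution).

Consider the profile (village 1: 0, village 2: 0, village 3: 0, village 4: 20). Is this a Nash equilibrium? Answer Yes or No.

Total = 20 < 120: not provided.
Village 1 (pledges 0, payoff 0): pledging 60 → total 80, payoff -60. No gain.
Village 2 (pledges 0, payoff 0): pledging 60 → total 80, payoff -60. No gain.
Village 3 (pledges 0, payoff 0): pledging 40 → total 60, payoff -40. No gain.
Village 4 (pledges 20, payoff -20): dropping to 0 → total 0, payoff 0. Profitable deviation.

No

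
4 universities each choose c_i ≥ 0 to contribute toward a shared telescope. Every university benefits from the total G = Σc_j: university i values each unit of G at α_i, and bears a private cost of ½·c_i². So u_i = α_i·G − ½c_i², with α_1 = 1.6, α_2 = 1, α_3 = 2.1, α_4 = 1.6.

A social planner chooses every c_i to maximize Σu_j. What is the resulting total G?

Planner FOC: ∂(Σu_j)/∂c_i = (Σα_j) − c_i = 0, so c_i^SO = Σα_j = 6.3 for every i; G^SO = 25.2.

25.2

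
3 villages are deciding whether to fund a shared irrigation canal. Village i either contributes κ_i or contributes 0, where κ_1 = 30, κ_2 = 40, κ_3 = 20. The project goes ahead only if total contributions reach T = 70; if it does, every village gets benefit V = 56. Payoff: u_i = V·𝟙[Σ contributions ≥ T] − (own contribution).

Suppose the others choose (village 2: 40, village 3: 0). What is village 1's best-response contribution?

30

Others' total = 40. Contributing 30 brings total to 70 ≥ 70: gain V − κ_1 = 26.
Best response: 30.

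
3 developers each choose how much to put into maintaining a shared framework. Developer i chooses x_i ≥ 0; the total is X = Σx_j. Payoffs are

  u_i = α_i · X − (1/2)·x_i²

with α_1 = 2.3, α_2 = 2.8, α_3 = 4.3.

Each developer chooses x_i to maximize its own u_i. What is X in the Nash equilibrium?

Developer i's FOC: ∂u_i/∂x_i = α_i − x_i = 0, so x_i* = α_i.
NE contributions = (2.3, 2.8, 4.3); X = 9.4.

9.4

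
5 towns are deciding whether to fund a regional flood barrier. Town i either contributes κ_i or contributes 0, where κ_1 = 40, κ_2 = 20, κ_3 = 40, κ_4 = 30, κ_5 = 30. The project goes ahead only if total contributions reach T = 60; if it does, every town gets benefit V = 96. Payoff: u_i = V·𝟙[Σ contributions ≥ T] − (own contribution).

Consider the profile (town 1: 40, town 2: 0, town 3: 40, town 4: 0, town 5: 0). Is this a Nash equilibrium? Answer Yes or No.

Total = 80 ≥ 60: provided.
Town 1 (pledges 40, payoff 56): dropping to 0 → total 40, payoff 0. No gain.
Town 2 (pledges 0, payoff 96): pledging 20 → total 100, payoff 76. No gain.
Town 3 (pledges 40, payoff 56): dropping to 0 → total 40, payoff 0. No gain.
Town 4 (pledges 0, payoff 96): pledging 30 → total 110, payoff 66. No gain.
Town 5 (pledges 0, payoff 96): pledging 30 → total 110, payoff 66. No gain.

Yes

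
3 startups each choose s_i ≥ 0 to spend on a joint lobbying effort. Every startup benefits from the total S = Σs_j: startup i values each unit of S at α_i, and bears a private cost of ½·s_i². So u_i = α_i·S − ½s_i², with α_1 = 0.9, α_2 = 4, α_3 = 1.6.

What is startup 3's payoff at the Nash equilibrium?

9.12

Startup i's FOC: ∂u_i/∂s_i = α_i − s_i = 0, so s_i* = α_i.
NE contributions = (0.9, 4, 1.6); S = 6.5.
u_3 = α_3·S − ½·(s_3)² = 1.6·6.5 − ½·1.6² = 9.12.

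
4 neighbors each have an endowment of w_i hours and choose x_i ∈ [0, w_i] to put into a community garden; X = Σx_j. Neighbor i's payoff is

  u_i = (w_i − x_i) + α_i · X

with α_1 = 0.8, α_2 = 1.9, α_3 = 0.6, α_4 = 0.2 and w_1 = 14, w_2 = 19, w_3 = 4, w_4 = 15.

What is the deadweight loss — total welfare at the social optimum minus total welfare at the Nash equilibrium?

82.5

∂u_i/∂x_i = α_i − 1, so neighbor i contributes w_i if α_i > 1, else 0.
α_i > 1 for i ∈ {2}; NE contributions (0, 19, 0, 0), X = 19.
W^NE = Σw_i − X^NE + (Σα_i)·X^NE = 52 + 2.5·19 = 99.5.
Planner: ∂(Σu_j)/∂x_i = Σα_j − 1 = 2.5 > 0, so everyone contributes w_i; X^SO = 52, W^SO = 52 + 2.5·52 = 182.
Deadweight loss = 82.5.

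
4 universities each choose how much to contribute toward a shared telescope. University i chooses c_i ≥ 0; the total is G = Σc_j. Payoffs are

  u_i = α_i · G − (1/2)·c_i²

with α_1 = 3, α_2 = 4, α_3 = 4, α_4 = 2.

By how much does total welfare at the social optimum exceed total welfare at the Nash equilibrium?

University i's FOC: ∂u_i/∂c_i = α_i − c_i = 0, so c_i* = α_i.
NE contributions = (3, 4, 4, 2); G = 13.
W^NE = (Σα)·G − ½Σα_i² = 13² − ½·45 = 146.5.
Planner sets c_i = Σα_j = 13 for every i, so G^SO = 4·13 = 52.
W^SO = (Σα)·G^SO − ½·4·(Σα)² = (4/2)·13² = 338.
Deadweight loss = W^SO − W^NE = 191.5.

191.5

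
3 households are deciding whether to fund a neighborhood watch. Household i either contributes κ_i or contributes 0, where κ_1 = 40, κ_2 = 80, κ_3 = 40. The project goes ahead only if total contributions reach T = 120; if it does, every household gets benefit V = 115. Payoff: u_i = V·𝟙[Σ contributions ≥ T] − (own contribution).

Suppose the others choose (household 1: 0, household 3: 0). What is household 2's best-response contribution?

0

Others' total = 0. Even contributing 80 gives 80 < 120: no benefit either way.
Best response: 0.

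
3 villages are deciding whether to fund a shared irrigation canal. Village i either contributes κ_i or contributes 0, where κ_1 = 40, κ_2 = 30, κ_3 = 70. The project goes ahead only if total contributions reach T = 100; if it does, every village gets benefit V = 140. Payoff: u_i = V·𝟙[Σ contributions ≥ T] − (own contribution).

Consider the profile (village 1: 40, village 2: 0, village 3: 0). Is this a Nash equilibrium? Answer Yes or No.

Total = 40 < 100: not provided.
Village 1 (pledges 40, payoff -40): dropping to 0 → total 0, payoff 0. Profitable deviation.

No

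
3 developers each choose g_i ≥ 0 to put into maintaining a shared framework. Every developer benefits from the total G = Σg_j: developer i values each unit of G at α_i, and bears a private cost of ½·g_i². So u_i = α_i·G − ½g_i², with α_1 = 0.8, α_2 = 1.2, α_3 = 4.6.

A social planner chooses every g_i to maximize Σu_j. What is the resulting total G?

19.8

Planner FOC: ∂(Σu_j)/∂g_i = (Σα_j) − g_i = 0, so g_i^SO = Σα_j = 6.6 for every i; G^SO = 19.8.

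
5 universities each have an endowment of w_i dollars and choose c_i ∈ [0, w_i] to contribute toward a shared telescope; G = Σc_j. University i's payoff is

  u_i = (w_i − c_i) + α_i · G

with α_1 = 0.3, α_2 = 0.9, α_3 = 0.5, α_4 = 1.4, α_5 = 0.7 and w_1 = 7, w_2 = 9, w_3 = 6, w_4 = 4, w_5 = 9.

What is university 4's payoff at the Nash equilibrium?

∂u_i/∂c_i = α_i − 1, so university i contributes w_i if α_i > 1, else 0.
α_i > 1 for i ∈ {4}; NE contributions (0, 0, 0, 4, 0), G = 4.
u_4 = (4 − 4) + 1.4·4 = 5.6.

5.6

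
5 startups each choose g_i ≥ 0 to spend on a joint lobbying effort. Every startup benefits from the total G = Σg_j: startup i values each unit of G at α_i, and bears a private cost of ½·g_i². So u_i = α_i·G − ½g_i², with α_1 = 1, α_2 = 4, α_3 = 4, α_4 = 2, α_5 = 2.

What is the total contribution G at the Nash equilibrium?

13

Startup i's FOC: ∂u_i/∂g_i = α_i − g_i = 0, so g_i* = α_i.
NE contributions = (1, 4, 4, 2, 2); G = 13.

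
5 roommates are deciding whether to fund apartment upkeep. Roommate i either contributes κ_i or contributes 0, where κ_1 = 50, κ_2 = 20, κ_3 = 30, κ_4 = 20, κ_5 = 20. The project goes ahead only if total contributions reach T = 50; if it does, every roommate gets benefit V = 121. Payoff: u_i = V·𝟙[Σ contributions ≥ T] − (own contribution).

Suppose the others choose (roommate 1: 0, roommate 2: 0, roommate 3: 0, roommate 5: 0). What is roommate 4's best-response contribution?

0

Others' total = 0. Even contributing 20 gives 20 < 50: no benefit either way.
Best response: 0.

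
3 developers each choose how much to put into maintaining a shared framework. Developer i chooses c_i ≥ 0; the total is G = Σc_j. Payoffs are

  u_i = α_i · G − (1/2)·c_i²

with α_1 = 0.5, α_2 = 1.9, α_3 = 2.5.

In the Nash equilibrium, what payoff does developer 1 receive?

Developer i's FOC: ∂u_i/∂c_i = α_i − c_i = 0, so c_i* = α_i.
NE contributions = (0.5, 1.9, 2.5); G = 4.9.
u_1 = α_1·G − ½·(c_1)² = 0.5·4.9 − ½·0.5² = 2.325.

2.325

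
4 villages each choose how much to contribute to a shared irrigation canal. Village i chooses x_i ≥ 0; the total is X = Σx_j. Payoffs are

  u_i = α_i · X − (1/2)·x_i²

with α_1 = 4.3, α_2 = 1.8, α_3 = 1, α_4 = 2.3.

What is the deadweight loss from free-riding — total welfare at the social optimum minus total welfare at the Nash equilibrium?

102.37

Village i's FOC: ∂u_i/∂x_i = α_i − x_i = 0, so x_i* = α_i.
NE contributions = (4.3, 1.8, 1, 2.3); X = 9.4.
W^NE = (Σα)·X − ½Σα_i² = 9.4² − ½·28.02 = 74.35.
Planner sets x_i = Σα_j = 9.4 for every i, so X^SO = 4·9.4 = 37.6.
W^SO = (Σα)·X^SO − ½·4·(Σα)² = (4/2)·9.4² = 176.72.
Deadweight loss = W^SO − W^NE = 102.37.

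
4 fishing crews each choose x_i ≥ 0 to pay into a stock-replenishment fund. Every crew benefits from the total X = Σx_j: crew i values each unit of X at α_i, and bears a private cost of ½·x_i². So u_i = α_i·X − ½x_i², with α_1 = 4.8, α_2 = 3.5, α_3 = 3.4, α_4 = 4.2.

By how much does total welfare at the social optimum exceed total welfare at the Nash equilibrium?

Crew i's FOC: ∂u_i/∂x_i = α_i − x_i = 0, so x_i* = α_i.
NE contributions = (4.8, 3.5, 3.4, 4.2); X = 15.9.
W^NE = (Σα)·X − ½Σα_i² = 15.9² − ½·64.49 = 220.565.
Planner sets x_i = Σα_j = 15.9 for every i, so X^SO = 4·15.9 = 63.6.
W^SO = (Σα)·X^SO − ½·4·(Σα)² = (4/2)·15.9² = 505.62.
Deadweight loss = W^SO − W^NE = 285.055.

285.055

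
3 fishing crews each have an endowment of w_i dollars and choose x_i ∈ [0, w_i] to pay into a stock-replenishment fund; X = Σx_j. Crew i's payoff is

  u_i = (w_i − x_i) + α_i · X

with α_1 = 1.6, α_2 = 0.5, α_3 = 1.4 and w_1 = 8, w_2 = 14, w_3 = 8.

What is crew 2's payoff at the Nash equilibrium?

∂u_i/∂x_i = α_i − 1, so crew i contributes w_i if α_i > 1, else 0.
α_i > 1 for i ∈ {1, 3}; NE contributions (8, 0, 8), X = 16.
u_2 = (14 − 0) + 0.5·16 = 22.

22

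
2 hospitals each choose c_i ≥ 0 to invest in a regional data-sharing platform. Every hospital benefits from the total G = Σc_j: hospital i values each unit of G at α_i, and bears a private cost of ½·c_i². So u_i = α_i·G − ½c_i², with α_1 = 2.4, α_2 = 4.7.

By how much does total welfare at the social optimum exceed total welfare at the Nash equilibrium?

13.925

Hospital i's FOC: ∂u_i/∂c_i = α_i − c_i = 0, so c_i* = α_i.
NE contributions = (2.4, 4.7); G = 7.1.
W^NE = (Σα)·G − ½Σα_i² = 7.1² − ½·27.85 = 36.485.
Planner sets c_i = Σα_j = 7.1 for every i, so G^SO = 2·7.1 = 14.2.
W^SO = (Σα)·G^SO − ½·2·(Σα)² = (2/2)·7.1² = 50.41.
Deadweight loss = W^SO − W^NE = 13.925.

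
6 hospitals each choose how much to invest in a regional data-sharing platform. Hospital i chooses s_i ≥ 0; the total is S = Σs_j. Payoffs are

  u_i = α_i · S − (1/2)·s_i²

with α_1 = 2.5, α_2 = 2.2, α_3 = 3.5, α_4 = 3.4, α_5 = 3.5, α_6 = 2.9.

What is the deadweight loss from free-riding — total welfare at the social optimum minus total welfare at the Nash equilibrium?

Hospital i's FOC: ∂u_i/∂s_i = α_i − s_i = 0, so s_i* = α_i.
NE contributions = (2.5, 2.2, 3.5, 3.4, 3.5, 2.9); S = 18.
W^NE = (Σα)·S − ½Σα_i² = 18² − ½·55.56 = 296.22.
Planner sets s_i = Σα_j = 18 for every i, so S^SO = 6·18 = 108.
W^SO = (Σα)·S^SO − ½·6·(Σα)² = (6/2)·18² = 972.
Deadweight loss = W^SO − W^NE = 675.78.

675.78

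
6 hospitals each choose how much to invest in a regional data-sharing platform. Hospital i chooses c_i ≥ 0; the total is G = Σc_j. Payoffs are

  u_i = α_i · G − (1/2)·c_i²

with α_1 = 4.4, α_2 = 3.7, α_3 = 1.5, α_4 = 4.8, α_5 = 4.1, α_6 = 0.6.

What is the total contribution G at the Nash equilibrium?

Hospital i's FOC: ∂u_i/∂c_i = α_i − c_i = 0, so c_i* = α_i.
NE contributions = (4.4, 3.7, 1.5, 4.8, 4.1, 0.6); G = 19.1.

19.1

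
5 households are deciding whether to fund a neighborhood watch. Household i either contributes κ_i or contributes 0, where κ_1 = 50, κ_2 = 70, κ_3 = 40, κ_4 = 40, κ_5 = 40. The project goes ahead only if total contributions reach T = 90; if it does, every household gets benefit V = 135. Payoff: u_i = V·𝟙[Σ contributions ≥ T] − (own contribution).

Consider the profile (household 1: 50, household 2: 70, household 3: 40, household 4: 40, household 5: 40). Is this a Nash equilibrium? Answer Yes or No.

Total = 240 ≥ 90: provided.
Household 1 (pledges 50, payoff 85): dropping to 0 → total 190, payoff 135. Profitable deviation.

No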